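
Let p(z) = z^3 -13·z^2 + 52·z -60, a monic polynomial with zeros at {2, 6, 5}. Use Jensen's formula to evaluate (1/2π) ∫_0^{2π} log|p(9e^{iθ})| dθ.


Zeros: 2, 5, 6; r = 9.
Inside |z| < r: 2, 5, 6. Outside (|z| ≥ r): ∅.
p(0) = -60, so log|p(0)| = log(60) = 4.0943.
Apply Jensen: I(r) = log|p(0)| + Σ_k log(r/|z_k|), summed over zeros inside |z| < r.
  log(r/|z_k|) for z_k = 2: log(9/2) = 1.5041
  log(r/|z_k|) for z_k = 6: log(9/6) = 0.4055
  log(r/|z_k|) for z_k = 5: log(9/5) = 0.5878
Sum over inside zeros: 2.4973.
I(r) = log|p(0)| + (inside sum) = 4.0943 + 2.4973 = 6.5917.
Closed form (all zeros inside, monic): I(r) = n·log(r) = 3·log(9) = 6.5917. ✓

I(r) ≈ 6.5917.


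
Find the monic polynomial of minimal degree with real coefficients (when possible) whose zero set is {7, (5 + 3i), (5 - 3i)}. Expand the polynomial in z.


The polynomial is p(z) = ∏_{α ∈ S} (z − α), where S = {7, (5 + 3i), (5 - 3i)}.
Expanding the product yields: p(z) = z^3 -17·z^2 + 104·z -238.
Note conjugate pairs combine to real quadratics: (z − (5+3i))(z − (5−3i)) = z² − 10z + 34.
The resulting polynomial has degree 3 and real coefficients as required.

p(z) = z^3 -17·z^2 + 104·z -238.


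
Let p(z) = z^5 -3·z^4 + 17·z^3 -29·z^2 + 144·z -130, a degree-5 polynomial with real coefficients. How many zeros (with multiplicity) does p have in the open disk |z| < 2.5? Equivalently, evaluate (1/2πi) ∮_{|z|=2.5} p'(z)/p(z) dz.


The zeros of p are: (2 + 3i), (2 - 3i), 1, (-1 + 3i), (-1 - 3i).
Their magnitudes are: 3.606, 3.606, 1, 3.162, 3.162.
Zeros with |z| < R = 2.5: 1.
Count = 1.
By the argument principle, (1/2πi) ∮_{|z|=R} p'(z)/p(z) dz equals exactly this count.

Number of zeros inside |z| < 2.5: 1.


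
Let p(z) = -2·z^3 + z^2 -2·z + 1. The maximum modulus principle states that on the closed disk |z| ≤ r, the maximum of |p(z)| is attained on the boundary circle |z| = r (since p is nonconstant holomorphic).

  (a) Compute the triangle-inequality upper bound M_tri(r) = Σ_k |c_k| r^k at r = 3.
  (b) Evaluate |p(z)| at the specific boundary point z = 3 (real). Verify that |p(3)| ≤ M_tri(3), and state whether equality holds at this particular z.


Coefficients: c_0 = 1, c_1 = -2, c_2 = 1, c_3 = -2. Radius r = 3.
Part (a). Triangle bound: M_tri(r) = Σ_k |c_k| r^k
  = |1|·3^0 + |-2|·3^1 + |1|·3^2 + |-2|·3^3
  = 1 + 6 + 9 + 54 = 70.
This bounds M(r) := max_{|z|=r} |p(z)| from above; equality holds iff all terms c_k z^k can be made to align in phase at a single z on |z|=r.
Part (b). At z = 3 (real, on the circle |z| = r):
  p(3) = (1)·3^0 + (-2)·3^1 + (1)·3^2 + (-2)·3^3 = -50.
  |p(3)| = 50.
Check: |p(3)| = 50 ≤ 70 = M_tri(3). ✓ Equality does not hold at z = 3 (the coefficients have mixed signs, so the terms do not all align in phase there).

M_tri(3) = 70; |p(3)| = 50; equality at z=3: no.


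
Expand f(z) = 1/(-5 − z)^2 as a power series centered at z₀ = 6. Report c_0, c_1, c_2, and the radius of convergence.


Let w = z − z₀, so z = z₀ + w.
Then -5 − z = -5 − (z₀ + w) = (-5 − z₀) − w = -11 − w.
f(z) = 1/(-11 − w)^2 = (1/(-11)^2) · (1 − w/(-11))^{−2}.
By the binomial series (1−u)^{−2} = Σ_{n≥0} C(n+1, 1) u^n for |u|<1, with u = w/(-11):
  c_n = C(n+1, 1) / (-11)^(n+2).
  c_0 = 1/(-11)^2 = 1/121.
  c_1 = 2/(-11)^3 = -2/1331.
  c_2 = 3/(-11)^4 = 3/14641.
The series is valid for |w/d| < 1, i.e. |z − z₀| < |d|.
Radius of convergence: R = |-5 − z₀| = |-11| = 11 (distance from z₀ to the singularity z = -5).

c_0 = 1/121, c_1 = -2/1331, c_2 = 3/14641; R = 11.


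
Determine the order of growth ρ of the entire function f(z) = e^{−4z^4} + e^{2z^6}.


Each summand is entire of order 4 and 6 respectively (as in the single-exponential case). The order of a sum is at most the max of the orders, so ρ ≤ 6. For the lower bound: on |z|=r choose arg z so that 2z^6 is real positive; then |e^{2z^6}| = e^{2r^6} while |e^{-4z^4}| ≤ e^{4r^4} = o(e^{2r^6}). So |f| ≥ e^{2r^6}(1 − o(1)) and ρ ≥ 6. Hence ρ = max(4, 6) = 6.
Therefore ρ = 6.

Order ρ = 6.


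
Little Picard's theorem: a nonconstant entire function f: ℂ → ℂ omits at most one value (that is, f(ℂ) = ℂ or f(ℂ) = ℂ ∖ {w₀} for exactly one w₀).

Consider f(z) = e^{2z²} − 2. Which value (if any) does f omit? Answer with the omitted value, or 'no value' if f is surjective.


Little Picard bounds the complement of f(ℂ) to at most one point.
The exponent g(z) = 2z² is a nonconstant polynomial, hence surjective onto ℂ. So e^{g(z)} takes every value in {e^w : w ∈ ℂ} = ℂ ∖ {0}. Adding -2 shifts the range to ℂ ∖ {-2}. f omits exactly -2.

Omitted value: -2.


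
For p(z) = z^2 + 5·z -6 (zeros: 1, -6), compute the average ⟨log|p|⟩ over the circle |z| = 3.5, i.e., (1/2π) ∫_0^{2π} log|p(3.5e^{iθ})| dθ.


Zeros: -6, 1; r = 3.5.
Inside |z| < r: 1. Outside (|z| ≥ r): -6.
p(0) = -6, so log|p(0)| = log(6) = 1.7918.
Apply Jensen: I(r) = log|p(0)| + Σ_k log(r/|z_k|), summed over zeros inside |z| < r.
  log(r/|z_k|) for z_k = 1: log(3.5/1) = 1.2528
  Outside zeros (-6) contribute nothing to the Jensen sum.
Sum over inside zeros: 1.2528.
I(r) = log|p(0)| + (inside sum) = 1.7918 + 1.2528 = 3.0445.
Note: since some zeros are outside |z| ≤ r, the simplified n·log(r) form does NOT apply — only the inside zeros contribute.

I(r) ≈ 3.0445.


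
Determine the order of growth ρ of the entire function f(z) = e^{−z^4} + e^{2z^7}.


Each summand is entire of order 4 and 7 respectively (as in the single-exponential case). The order of a sum is at most the max of the orders, so ρ ≤ 7. For the lower bound: on |z|=r choose arg z so that 2z^7 is real positive; then |e^{2z^7}| = e^{2r^7} while |e^{-1z^4}| ≤ e^{1r^4} = o(e^{2r^7}). So |f| ≥ e^{2r^7}(1 − o(1)) and ρ ≥ 7. Hence ρ = max(4, 7) = 7.
Therefore ρ = 7.

Order ρ = 7.


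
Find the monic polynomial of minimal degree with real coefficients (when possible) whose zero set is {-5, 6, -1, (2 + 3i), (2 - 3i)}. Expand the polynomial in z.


The polynomial is p(z) = ∏_{α ∈ S} (z − α), where S = {-5, 6, -1, (2 + 3i), (2 - 3i)}.
Expanding the product yields: p(z) = z^5 -4·z^4 -18·z^3 + 94·z^2 -283·z -390.
Note conjugate pairs combine to real quadratics: (z − (2+3i))(z − (2−3i)) = z² − 4z + 13.
The resulting polynomial has degree 5 and real coefficients as required.

p(z) = z^5 -4·z^4 -18·z^3 + 94·z^2 -283·z -390.


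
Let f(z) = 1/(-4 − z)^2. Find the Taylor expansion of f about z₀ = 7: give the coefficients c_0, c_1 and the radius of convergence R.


Let w = z − z₀, so z = z₀ + w.
Then -4 − z = -4 − (z₀ + w) = (-4 − z₀) − w = -11 − w.
f(z) = 1/(-11 − w)^2 = (1/(-11)^2) · (1 − w/(-11))^{−2}.
By the binomial series (1−u)^{−2} = Σ_{n≥0} C(n+1, 1) u^n for |u|<1, with u = w/(-11):
  c_n = C(n+1, 1) / (-11)^(n+2).
  c_0 = 1/(-11)^2 = 1/121.
  c_1 = 2/(-11)^3 = -2/1331.
The series is valid for |w/d| < 1, i.e. |z − z₀| < |d|.
Radius of convergence: R = |-4 − z₀| = |-11| = 11 (distance from z₀ to the singularity z = -4).

c_0 = 1/121, c_1 = -2/1331; R = 11.


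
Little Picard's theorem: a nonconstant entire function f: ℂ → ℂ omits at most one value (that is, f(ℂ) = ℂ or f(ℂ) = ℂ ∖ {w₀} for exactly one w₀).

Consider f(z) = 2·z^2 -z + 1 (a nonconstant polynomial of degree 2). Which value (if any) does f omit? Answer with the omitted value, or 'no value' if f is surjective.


Little Picard bounds the complement of f(ℂ) to at most one point.
For every w ∈ ℂ, the equation p(z) − w = 0 is a nonconstant polynomial in z and hence has at least one root by the fundamental theorem of algebra. So p is surjective onto ℂ, omitting no value.

Omitted value: no value.


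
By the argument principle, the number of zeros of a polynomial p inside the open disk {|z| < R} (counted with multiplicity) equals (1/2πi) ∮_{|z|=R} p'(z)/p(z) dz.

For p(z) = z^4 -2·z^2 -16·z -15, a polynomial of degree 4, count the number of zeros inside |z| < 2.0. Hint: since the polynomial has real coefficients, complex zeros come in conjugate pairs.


The zeros of p are: (-1 + 2i), (-1 - 2i), -1, 3.
Their magnitudes are: 2.236, 2.236, 1, 3.
Zeros with |z| < R = 2.0: -1.
Count = 1.
By the argument principle, (1/2πi) ∮_{|z|=R} p'(z)/p(z) dz equals exactly this count.

Number of zeros inside |z| < 2.0: 1.


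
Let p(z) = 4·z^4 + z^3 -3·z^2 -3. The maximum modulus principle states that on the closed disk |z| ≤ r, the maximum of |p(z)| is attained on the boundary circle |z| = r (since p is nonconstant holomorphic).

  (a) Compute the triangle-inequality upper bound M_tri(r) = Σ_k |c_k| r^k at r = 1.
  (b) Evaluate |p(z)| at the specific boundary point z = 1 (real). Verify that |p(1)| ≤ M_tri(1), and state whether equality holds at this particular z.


Coefficients: c_0 = -3, c_1 = 0, c_2 = -3, c_3 = 1, c_4 = 4. Radius r = 1.
Part (a). Triangle bound: M_tri(r) = Σ_k |c_k| r^k
  = |-3|·1^0 + |0|·1^1 + |-3|·1^2 + |1|·1^3 + |4|·1^4
  = 3 + 0 + 3 + 1 + 4 = 11.
This bounds M(r) := max_{|z|=r} |p(z)| from above; equality holds iff all terms c_k z^k can be made to align in phase at a single z on |z|=r.
Part (b). At z = 1 (real, on the circle |z| = r):
  p(1) = (-3)·1^0 + (0)·1^1 + (-3)·1^2 + (1)·1^3 + (4)·1^4 = -1.
  |p(1)| = 1.
Check: |p(1)| = 1 ≤ 11 = M_tri(1). ✓ Equality does not hold at z = 1 (the coefficients have mixed signs, so the terms do not all align in phase there).

M_tri(1) = 11; |p(1)| = 1; equality at z=1: no.


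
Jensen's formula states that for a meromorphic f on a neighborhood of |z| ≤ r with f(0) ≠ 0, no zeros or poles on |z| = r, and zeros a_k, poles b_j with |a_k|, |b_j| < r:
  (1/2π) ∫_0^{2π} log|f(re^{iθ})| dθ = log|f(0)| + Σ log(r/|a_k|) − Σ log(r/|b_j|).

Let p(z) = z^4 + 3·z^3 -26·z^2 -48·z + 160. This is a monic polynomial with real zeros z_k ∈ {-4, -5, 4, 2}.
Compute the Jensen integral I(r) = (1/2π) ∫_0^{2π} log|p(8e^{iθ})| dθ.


Zeros: -5, -4, 2, 4; r = 8.
Inside |z| < r: -5, -4, 2, 4. Outside (|z| ≥ r): ∅.
p(0) = 160, so log|p(0)| = log(160) = 5.0752.
Apply Jensen: I(r) = log|p(0)| + Σ_k log(r/|z_k|), summed over zeros inside |z| < r.
  log(r/|z_k|) for z_k = -4: log(8/4) = 0.6931
  log(r/|z_k|) for z_k = -5: log(8/5) = 0.4700
  log(r/|z_k|) for z_k = 4: log(8/4) = 0.6931
  log(r/|z_k|) for z_k = 2: log(8/2) = 1.3863
Sum over inside zeros: 3.2426.
I(r) = log|p(0)| + (inside sum) = 5.0752 + 3.2426 = 8.3178.
Closed form (all zeros inside, monic): I(r) = n·log(r) = 4·log(8) = 8.3178. ✓

I(r) ≈ 8.3178.


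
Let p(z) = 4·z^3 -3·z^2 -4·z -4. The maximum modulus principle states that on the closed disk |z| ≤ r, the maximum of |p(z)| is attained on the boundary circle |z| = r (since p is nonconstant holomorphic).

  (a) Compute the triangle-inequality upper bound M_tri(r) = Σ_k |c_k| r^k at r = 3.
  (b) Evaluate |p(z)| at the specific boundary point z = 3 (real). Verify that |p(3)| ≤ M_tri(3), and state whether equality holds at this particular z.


Coefficients: c_0 = -4, c_1 = -4, c_2 = -3, c_3 = 4. Radius r = 3.
Part (a). Triangle bound: M_tri(r) = Σ_k |c_k| r^k
  = |-4|·3^0 + |-4|·3^1 + |-3|·3^2 + |4|·3^3
  = 4 + 12 + 27 + 108 = 151.
This bounds M(r) := max_{|z|=r} |p(z)| from above; equality holds iff all terms c_k z^k can be made to align in phase at a single z on |z|=r.
Part (b). At z = 3 (real, on the circle |z| = r):
  p(3) = (-4)·3^0 + (-4)·3^1 + (-3)·3^2 + (4)·3^3 = 65.
  |p(3)| = 65.
Check: |p(3)| = 65 ≤ 151 = M_tri(3). ✓ Equality does not hold at z = 3 (the coefficients have mixed signs, so the terms do not all align in phase there).

M_tri(3) = 151; |p(3)| = 65; equality at z=3: no.


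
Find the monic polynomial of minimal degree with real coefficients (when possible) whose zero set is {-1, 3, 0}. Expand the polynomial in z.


The polynomial is p(z) = ∏_{α ∈ S} (z − α), where S = {-1, 3, 0}.
Expanding the product yields: p(z) = z^3 -2·z^2 -3·z.
The resulting polynomial has degree 3 and real coefficients as required.

p(z) = z^3 -2·z^2 -3·z.


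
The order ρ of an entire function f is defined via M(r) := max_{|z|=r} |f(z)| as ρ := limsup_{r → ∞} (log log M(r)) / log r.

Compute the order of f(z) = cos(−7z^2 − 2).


Write cos(w) = (e^{iw} ± e^{−iw})/(2 or 2i), so |cos(w)| ≤ e^{|w|}. With w = −7z^2 − 2, |w| ≤ 7r^2 + 2 on |z|=r, giving M(r) ≤ e^{7r^2 + 2} and ρ ≤ 2. For the lower bound, choose z on |z|=r with -7z^2 purely imaginary of modulus 7r^2; then |cos(−7z^2 − 2)| grows like e^{7r^2}/2, so ρ ≥ 2. Hence ρ = 2.
Therefore ρ = 2.

Order ρ = 2.


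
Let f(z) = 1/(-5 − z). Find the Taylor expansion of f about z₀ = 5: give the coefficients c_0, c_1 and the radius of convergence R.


Let w = z − z₀, so z = z₀ + w.
Then -5 − z = -5 − (z₀ + w) = (-5 − z₀) − w = -10 − w.
f(z) = 1/(-10 − w) = (1/(-10)) · 1/(1 − w/(-10)) = Σ_{n≥0} w^n / (-10)^(n+1).
So c_n = 1/(-10)^(n+1):
  c_0 = 1/(-10)^1 = -1/10.
  c_1 = 1/(-10)^2 = 1/100.
The series is valid for |w/d| < 1, i.e. |z − z₀| < |d|.
Radius of convergence: R = |-5 − z₀| = |-10| = 10 (distance from z₀ to the singularity z = -5).

c_0 = -1/10, c_1 = 1/100; R = 10.


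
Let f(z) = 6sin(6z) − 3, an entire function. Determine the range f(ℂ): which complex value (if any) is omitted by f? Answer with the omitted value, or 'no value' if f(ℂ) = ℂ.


Little Picard bounds the complement of f(ℂ) to at most one point.
sin is entire and surjective onto ℂ: for every w ∈ ℂ, sin(ζ) = w has a solution ζ ∈ ℂ (e.g., via the complex inverse arcsin). With ζ = 6z this gives z = ζ/(6). Then 6·sin(6z) takes every value in 6·ℂ = ℂ, and adding -3 is a bijection of ℂ. So f is surjective and omits no value. (Note: only on the real line is sin bounded by [−1, 1].)

Omitted value: no value.


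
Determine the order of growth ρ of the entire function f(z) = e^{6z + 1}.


|e^{6z + 1}| = e^{Re(6·z) + 1} ≤ e^{6|z|^1 + 1} = e^{6r^1 + 1} on |z| = r, so ρ ≤ 1. Choosing z on |z|=r so that 6·z is real positive (always possible by picking arg z appropriately) gives |f(z)| = e^{6r^1 + 1}, matching the bound. The additive constant 1 does not affect log log M(r) ~ 1·log r. Hence ρ = 1.
Therefore ρ = 1.

Order ρ = 1.


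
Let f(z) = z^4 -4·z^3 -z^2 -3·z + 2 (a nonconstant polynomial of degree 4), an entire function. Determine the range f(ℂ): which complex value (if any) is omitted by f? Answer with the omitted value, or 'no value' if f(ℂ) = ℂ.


Little Picard bounds the complement of f(ℂ) to at most one point.
For every w ∈ ℂ, the equation p(z) − w = 0 is a nonconstant polynomial in z and hence has at least one root by the fundamental theorem of algebra. So p is surjective onto ℂ, omitting no value.

Omitted value: no value.


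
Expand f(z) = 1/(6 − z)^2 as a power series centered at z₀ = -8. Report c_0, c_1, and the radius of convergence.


Let w = z − z₀, so z = z₀ + w.
Then 6 − z = 6 − (z₀ + w) = (6 − z₀) − w = 14 − w.
f(z) = 1/(14 − w)^2 = (1/(14)^2) · (1 − w/(14))^{−2}.
By the binomial series (1−u)^{−2} = Σ_{n≥0} C(n+1, 1) u^n for |u|<1, with u = w/(14):
  c_n = C(n+1, 1) / (14)^(n+2).
  c_0 = 1/(14)^2 = 1/196.
  c_1 = 2/(14)^3 = 1/1372.
The series is valid for |w/d| < 1, i.e. |z − z₀| < |d|.
Radius of convergence: R = |6 − z₀| = |14| = 14 (distance from z₀ to the singularity z = 6).

c_0 = 1/196, c_1 = 1/1372; R = 14.


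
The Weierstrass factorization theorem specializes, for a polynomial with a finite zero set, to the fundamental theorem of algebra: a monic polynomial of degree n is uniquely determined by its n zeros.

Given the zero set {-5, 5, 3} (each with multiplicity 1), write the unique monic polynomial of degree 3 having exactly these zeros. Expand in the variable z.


The polynomial is p(z) = ∏_{α ∈ S} (z − α), where S = {-5, 5, 3}.
Expanding the product yields: p(z) = z^3 -3·z^2 -25·z + 75.
The resulting polynomial has degree 3 and real coefficients as required.

p(z) = z^3 -3·z^2 -25·z + 75.


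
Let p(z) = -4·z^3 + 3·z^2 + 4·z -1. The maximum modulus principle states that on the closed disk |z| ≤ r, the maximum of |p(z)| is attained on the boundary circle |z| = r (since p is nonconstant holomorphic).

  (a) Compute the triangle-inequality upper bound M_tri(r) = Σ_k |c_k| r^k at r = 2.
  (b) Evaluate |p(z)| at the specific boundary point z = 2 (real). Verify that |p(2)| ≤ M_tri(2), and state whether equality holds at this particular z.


Coefficients: c_0 = -1, c_1 = 4, c_2 = 3, c_3 = -4. Radius r = 2.
Part (a). Triangle bound: M_tri(r) = Σ_k |c_k| r^k
  = |-1|·2^0 + |4|·2^1 + |3|·2^2 + |-4|·2^3
  = 1 + 8 + 12 + 32 = 53.
This bounds M(r) := max_{|z|=r} |p(z)| from above; equality holds iff all terms c_k z^k can be made to align in phase at a single z on |z|=r.
Part (b). At z = 2 (real, on the circle |z| = r):
  p(2) = (-1)·2^0 + (4)·2^1 + (3)·2^2 + (-4)·2^3 = -13.
  |p(2)| = 13.
Check: |p(2)| = 13 ≤ 53 = M_tri(2). ✓ Equality does not hold at z = 2 (the coefficients have mixed signs, so the terms do not all align in phase there).

M_tri(2) = 53; |p(2)| = 13; equality at z=2: no.


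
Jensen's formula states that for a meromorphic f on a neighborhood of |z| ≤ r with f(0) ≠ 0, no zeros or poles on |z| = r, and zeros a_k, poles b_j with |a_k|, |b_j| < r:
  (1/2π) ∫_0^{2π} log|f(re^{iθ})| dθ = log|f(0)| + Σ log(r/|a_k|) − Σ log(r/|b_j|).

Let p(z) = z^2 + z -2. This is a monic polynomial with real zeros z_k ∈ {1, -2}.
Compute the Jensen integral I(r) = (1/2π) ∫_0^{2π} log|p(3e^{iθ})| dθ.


Zeros: -2, 1; r = 3.
Inside |z| < r: -2, 1. Outside (|z| ≥ r): ∅.
p(0) = -2, so log|p(0)| = log(2) = 0.6931.
Apply Jensen: I(r) = log|p(0)| + Σ_k log(r/|z_k|), summed over zeros inside |z| < r.
  log(r/|z_k|) for z_k = 1: log(3/1) = 1.0986
  log(r/|z_k|) for z_k = -2: log(3/2) = 0.4055
Sum over inside zeros: 1.5041.
I(r) = log|p(0)| + (inside sum) = 0.6931 + 1.5041 = 2.1972.
Closed form (all zeros inside, monic): I(r) = n·log(r) = 2·log(3) = 2.1972. ✓

I(r) ≈ 2.1972.


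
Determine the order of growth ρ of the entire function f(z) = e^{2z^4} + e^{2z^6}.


Each summand is entire of order 4 and 6 respectively (as in the single-exponential case). The order of a sum is at most the max of the orders, so ρ ≤ 6. For the lower bound: on |z|=r choose arg z so that 2z^6 is real positive; then |e^{2z^6}| = e^{2r^6} while |e^{2z^4}| ≤ e^{2r^4} = o(e^{2r^6}). So |f| ≥ e^{2r^6}(1 − o(1)) and ρ ≥ 6. Hence ρ = max(4, 6) = 6.
Therefore ρ = 6.

Order ρ = 6.


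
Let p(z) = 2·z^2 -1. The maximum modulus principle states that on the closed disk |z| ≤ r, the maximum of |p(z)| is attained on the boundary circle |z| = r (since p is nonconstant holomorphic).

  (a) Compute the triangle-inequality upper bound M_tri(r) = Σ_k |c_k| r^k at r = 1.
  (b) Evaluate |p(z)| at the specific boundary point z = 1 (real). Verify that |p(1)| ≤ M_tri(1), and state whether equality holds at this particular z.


Coefficients: c_0 = -1, c_1 = 0, c_2 = 2. Radius r = 1.
Part (a). Triangle bound: M_tri(r) = Σ_k |c_k| r^k
  = |-1|·1^0 + |0|·1^1 + |2|·1^2
  = 1 + 0 + 2 = 3.
This bounds M(r) := max_{|z|=r} |p(z)| from above; equality holds iff all terms c_k z^k can be made to align in phase at a single z on |z|=r.
Part (b). At z = 1 (real, on the circle |z| = r):
  p(1) = (-1)·1^0 + (0)·1^1 + (2)·1^2 = 1.
  |p(1)| = 1.
Check: |p(1)| = 1 ≤ 3 = M_tri(1). ✓ Equality does not hold at z = 1 (the coefficients have mixed signs, so the terms do not all align in phase there).

M_tri(1) = 3; |p(1)| = 1; equality at z=1: no.


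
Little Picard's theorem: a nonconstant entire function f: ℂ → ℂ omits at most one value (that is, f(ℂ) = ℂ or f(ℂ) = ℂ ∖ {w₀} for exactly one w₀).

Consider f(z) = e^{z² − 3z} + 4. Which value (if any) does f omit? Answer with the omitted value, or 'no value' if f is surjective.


Little Picard bounds the complement of f(ℂ) to at most one point.
The exponent g(z) = z² − 3z is a nonconstant polynomial, hence surjective onto ℂ. So e^{g(z)} takes every value in {e^w : w ∈ ℂ} = ℂ ∖ {0}. Adding 4 shifts the range to ℂ ∖ {4}. f omits exactly 4.

Omitted value: 4.


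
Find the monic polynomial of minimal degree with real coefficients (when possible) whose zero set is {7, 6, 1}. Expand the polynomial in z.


The polynomial is p(z) = ∏_{α ∈ S} (z − α), where S = {7, 6, 1}.
Expanding the product yields: p(z) = z^3 -14·z^2 + 55·z -42.
The resulting polynomial has degree 3 and real coefficients as required.

p(z) = z^3 -14·z^2 + 55·z -42.


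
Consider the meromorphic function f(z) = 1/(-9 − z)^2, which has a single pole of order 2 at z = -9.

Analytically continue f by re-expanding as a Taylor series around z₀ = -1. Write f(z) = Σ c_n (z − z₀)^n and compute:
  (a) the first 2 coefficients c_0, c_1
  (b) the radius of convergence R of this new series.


Let w = z − z₀, so z = z₀ + w.
Then -9 − z = -9 − (z₀ + w) = (-9 − z₀) − w = -8 − w.
f(z) = 1/(-8 − w)^2 = (1/(-8)^2) · (1 − w/(-8))^{−2}.
By the binomial series (1−u)^{−2} = Σ_{n≥0} C(n+1, 1) u^n for |u|<1, with u = w/(-8):
  c_n = C(n+1, 1) / (-8)^(n+2).
  c_0 = 1/(-8)^2 = 1/64.
  c_1 = 2/(-8)^3 = -1/256.
The series is valid for |w/d| < 1, i.e. |z − z₀| < |d|.
Radius of convergence: R = |-9 − z₀| = |-8| = 8 (distance from z₀ to the singularity z = -9).

c_0 = 1/64, c_1 = -1/256; R = 8.


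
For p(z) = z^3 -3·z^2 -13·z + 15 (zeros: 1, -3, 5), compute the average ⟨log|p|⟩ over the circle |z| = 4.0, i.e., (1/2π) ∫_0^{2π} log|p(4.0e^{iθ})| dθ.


Zeros: -3, 1, 5; r = 4.0.
Inside |z| < r: -3, 1. Outside (|z| ≥ r): 5.
p(0) = 15, so log|p(0)| = log(15) = 2.7081.
Apply Jensen: I(r) = log|p(0)| + Σ_k log(r/|z_k|), summed over zeros inside |z| < r.
  log(r/|z_k|) for z_k = 1: log(4.0/1) = 1.3863
  log(r/|z_k|) for z_k = -3: log(4.0/3) = 0.2877
  Outside zeros (5) contribute nothing to the Jensen sum.
Sum over inside zeros: 1.6740.
I(r) = log|p(0)| + (inside sum) = 2.7081 + 1.6740 = 4.3820.
Note: since some zeros are outside |z| ≤ r, the simplified n·log(r) form does NOT apply — only the inside zeros contribute.

I(r) ≈ 4.3820.


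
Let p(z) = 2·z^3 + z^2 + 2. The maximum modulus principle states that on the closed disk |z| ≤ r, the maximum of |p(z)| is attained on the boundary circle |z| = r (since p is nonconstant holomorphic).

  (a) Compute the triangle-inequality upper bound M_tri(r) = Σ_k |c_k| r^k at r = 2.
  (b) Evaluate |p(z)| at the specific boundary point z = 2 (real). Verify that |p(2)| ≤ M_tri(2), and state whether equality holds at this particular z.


Coefficients: c_0 = 2, c_1 = 0, c_2 = 1, c_3 = 2. Radius r = 2.
Part (a). Triangle bound: M_tri(r) = Σ_k |c_k| r^k
  = |2|·2^0 + |0|·2^1 + |1|·2^2 + |2|·2^3
  = 2 + 0 + 4 + 16 = 22.
This bounds M(r) := max_{|z|=r} |p(z)| from above; equality holds iff all terms c_k z^k can be made to align in phase at a single z on |z|=r.
Part (b). At z = 2 (real, on the circle |z| = r):
  p(2) = (2)·2^0 + (0)·2^1 + (1)·2^2 + (2)·2^3 = 22.
  |p(2)| = 22.
Since all nonzero coefficients share the same sign, |p(2)| = 22 = M_tri(2); the triangle bound is attained at z = 2, so in fact M(r) = 22.

M_tri(2) = 22; |p(2)| = 22; equality at z=2: yes.


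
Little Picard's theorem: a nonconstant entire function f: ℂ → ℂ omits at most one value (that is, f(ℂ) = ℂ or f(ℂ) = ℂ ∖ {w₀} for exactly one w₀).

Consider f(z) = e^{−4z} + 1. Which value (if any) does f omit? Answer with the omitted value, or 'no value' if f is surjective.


Little Picard bounds the complement of f(ℂ) to at most one point.
e^{−4z} is never zero on ℂ, so 1·e^{−4z} takes every value in ℂ ∖ {0}. Adding 1 shifts the range to ℂ ∖ {1}. Thus f omits exactly the value 1.

Omitted value: 1.


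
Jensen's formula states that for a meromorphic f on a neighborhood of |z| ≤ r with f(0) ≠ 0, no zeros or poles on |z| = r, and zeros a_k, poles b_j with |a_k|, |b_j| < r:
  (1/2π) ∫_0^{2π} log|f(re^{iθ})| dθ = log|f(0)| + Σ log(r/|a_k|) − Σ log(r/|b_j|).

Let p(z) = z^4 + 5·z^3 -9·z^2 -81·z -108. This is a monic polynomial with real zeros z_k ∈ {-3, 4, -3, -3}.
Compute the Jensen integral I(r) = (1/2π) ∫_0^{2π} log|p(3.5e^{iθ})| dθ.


Zeros: -3, -3, -3, 4; r = 3.5.
Inside |z| < r: -3, -3, -3. Outside (|z| ≥ r): 4.
p(0) = -108, so log|p(0)| = log(108) = 4.6821.
Apply Jensen: I(r) = log|p(0)| + Σ_k log(r/|z_k|), summed over zeros inside |z| < r.
  log(r/|z_k|) for z_k = -3: log(3.5/3) = 0.1542
  log(r/|z_k|) for z_k = -3: log(3.5/3) = 0.1542
  log(r/|z_k|) for z_k = -3: log(3.5/3) = 0.1542
  Outside zeros (4) contribute nothing to the Jensen sum.
Sum over inside zeros: 0.4625.
I(r) = log|p(0)| + (inside sum) = 4.6821 + 0.4625 = 5.1446.
Note: since some zeros are outside |z| ≤ r, the simplified n·log(r) form does NOT apply — only the inside zeros contribute.

I(r) ≈ 5.1446.


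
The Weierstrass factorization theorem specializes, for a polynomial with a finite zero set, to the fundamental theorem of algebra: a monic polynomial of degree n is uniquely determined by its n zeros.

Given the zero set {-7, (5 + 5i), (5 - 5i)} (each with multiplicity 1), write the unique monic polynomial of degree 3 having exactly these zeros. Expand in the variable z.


The polynomial is p(z) = ∏_{α ∈ S} (z − α), where S = {-7, (5 + 5i), (5 - 5i)}.
Expanding the product yields: p(z) = z^3 -3·z^2 -20·z + 350.
Note conjugate pairs combine to real quadratics: (z − (5+5i))(z − (5−5i)) = z² − 10z + 50.
The resulting polynomial has degree 3 and real coefficients as required.

p(z) = z^3 -3·z^2 -20·z + 350.


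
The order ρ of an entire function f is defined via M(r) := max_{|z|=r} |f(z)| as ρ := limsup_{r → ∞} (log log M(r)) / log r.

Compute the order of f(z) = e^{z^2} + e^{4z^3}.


Each summand is entire of order 2 and 3 respectively (as in the single-exponential case). The order of a sum is at most the max of the orders, so ρ ≤ 3. For the lower bound: on |z|=r choose arg z so that 4z^3 is real positive; then |e^{4z^3}| = e^{4r^3} while |e^{1z^2}| ≤ e^{1r^2} = o(e^{4r^3}). So |f| ≥ e^{4r^3}(1 − o(1)) and ρ ≥ 3. Hence ρ = max(2, 3) = 3.
Therefore ρ = 3.

Order ρ = 3.


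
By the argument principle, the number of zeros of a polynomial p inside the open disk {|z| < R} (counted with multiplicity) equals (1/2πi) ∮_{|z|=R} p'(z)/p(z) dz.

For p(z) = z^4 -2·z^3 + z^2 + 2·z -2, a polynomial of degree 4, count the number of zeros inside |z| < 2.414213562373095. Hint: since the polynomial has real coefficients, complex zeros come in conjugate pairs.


The zeros of p are: 1, (1 + 1i), (1 - 1i), -1.
Their magnitudes are: 1, 1.414, 1.414, 1.
Zeros with |z| < R = 2.414213562373095: 1, (1 + 1i), (1 - 1i), -1.
Count = 4.
By the argument principle, (1/2πi) ∮_{|z|=R} p'(z)/p(z) dz equals exactly this count.

Number of zeros inside |z| < 2.414213562373095: 4.


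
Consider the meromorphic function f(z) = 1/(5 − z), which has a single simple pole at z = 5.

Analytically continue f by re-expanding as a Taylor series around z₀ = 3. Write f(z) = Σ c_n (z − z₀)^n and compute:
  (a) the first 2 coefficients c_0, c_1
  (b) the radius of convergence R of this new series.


Let w = z − z₀, so z = z₀ + w.
Then 5 − z = 5 − (z₀ + w) = (5 − z₀) − w = 2 − w.
f(z) = 1/(2 − w) = (1/(2)) · 1/(1 − w/(2)) = Σ_{n≥0} w^n / (2)^(n+1).
So c_n = 1/(2)^(n+1):
  c_0 = 1/(2)^1 = 1/2.
  c_1 = 1/(2)^2 = 1/4.
The series is valid for |w/d| < 1, i.e. |z − z₀| < |d|.
Radius of convergence: R = |5 − z₀| = |2| = 2 (distance from z₀ to the singularity z = 5).

c_0 = 1/2, c_1 = 1/4; R = 2.


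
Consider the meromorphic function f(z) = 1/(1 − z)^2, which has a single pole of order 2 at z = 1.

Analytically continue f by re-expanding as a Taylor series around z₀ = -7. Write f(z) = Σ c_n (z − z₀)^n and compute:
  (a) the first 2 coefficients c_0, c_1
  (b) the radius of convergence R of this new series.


Let w = z − z₀, so z = z₀ + w.
Then 1 − z = 1 − (z₀ + w) = (1 − z₀) − w = 8 − w.
f(z) = 1/(8 − w)^2 = (1/(8)^2) · (1 − w/(8))^{−2}.
By the binomial series (1−u)^{−2} = Σ_{n≥0} C(n+1, 1) u^n for |u|<1, with u = w/(8):
  c_n = C(n+1, 1) / (8)^(n+2).
  c_0 = 1/(8)^2 = 1/64.
  c_1 = 2/(8)^3 = 1/256.
The series is valid for |w/d| < 1, i.e. |z − z₀| < |d|.
Radius of convergence: R = |1 − z₀| = |8| = 8 (distance from z₀ to the singularity z = 1).

c_0 = 1/64, c_1 = 1/256; R = 8.


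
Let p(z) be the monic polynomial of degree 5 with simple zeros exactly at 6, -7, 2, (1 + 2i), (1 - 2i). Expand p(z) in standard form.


The polynomial is p(z) = ∏_{α ∈ S} (z − α), where S = {6, -7, 2, (1 + 2i), (1 - 2i)}.
Expanding the product yields: p(z) = z^5 -3·z^4 -37·z^3 + 167·z^2 -388·z + 420.
Note conjugate pairs combine to real quadratics: (z − (1+2i))(z − (1−2i)) = z² − 2z + 5.
The resulting polynomial has degree 5 and real coefficients as required.

p(z) = z^5 -3·z^4 -37·z^3 + 167·z^2 -388·z + 420.


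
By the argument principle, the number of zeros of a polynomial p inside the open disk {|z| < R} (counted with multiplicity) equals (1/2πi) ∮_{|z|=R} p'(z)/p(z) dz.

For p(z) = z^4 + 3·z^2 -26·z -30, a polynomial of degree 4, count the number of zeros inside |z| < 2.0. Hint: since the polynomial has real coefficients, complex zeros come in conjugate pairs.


The zeros of p are: 3, (-1 + 3i), (-1 - 3i), -1.
Their magnitudes are: 3, 3.162, 3.162, 1.
Zeros with |z| < R = 2.0: -1.
Count = 1.
By the argument principle, (1/2πi) ∮_{|z|=R} p'(z)/p(z) dz equals exactly this count.

Number of zeros inside |z| < 2.0: 1.


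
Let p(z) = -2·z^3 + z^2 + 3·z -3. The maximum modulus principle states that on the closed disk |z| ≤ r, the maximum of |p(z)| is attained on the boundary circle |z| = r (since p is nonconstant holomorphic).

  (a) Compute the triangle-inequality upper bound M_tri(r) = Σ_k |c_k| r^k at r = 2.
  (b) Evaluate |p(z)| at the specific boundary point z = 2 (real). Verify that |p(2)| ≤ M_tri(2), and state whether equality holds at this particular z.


Coefficients: c_0 = -3, c_1 = 3, c_2 = 1, c_3 = -2. Radius r = 2.
Part (a). Triangle bound: M_tri(r) = Σ_k |c_k| r^k
  = |-3|·2^0 + |3|·2^1 + |1|·2^2 + |-2|·2^3
  = 3 + 6 + 4 + 16 = 29.
This bounds M(r) := max_{|z|=r} |p(z)| from above; equality holds iff all terms c_k z^k can be made to align in phase at a single z on |z|=r.
Part (b). At z = 2 (real, on the circle |z| = r):
  p(2) = (-3)·2^0 + (3)·2^1 + (1)·2^2 + (-2)·2^3 = -9.
  |p(2)| = 9.
Check: |p(2)| = 9 ≤ 29 = M_tri(2). ✓ Equality does not hold at z = 2 (the coefficients have mixed signs, so the terms do not all align in phase there).

M_tri(2) = 29; |p(2)| = 9; equality at z=2: no.


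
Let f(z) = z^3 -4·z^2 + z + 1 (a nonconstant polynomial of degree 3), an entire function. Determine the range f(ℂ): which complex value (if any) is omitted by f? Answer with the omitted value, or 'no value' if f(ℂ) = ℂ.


Little Picard bounds the complement of f(ℂ) to at most one point.
For every w ∈ ℂ, the equation p(z) − w = 0 is a nonconstant polynomial in z and hence has at least one root by the fundamental theorem of algebra. So p is surjective onto ℂ, omitting no value.

Omitted value: no value.


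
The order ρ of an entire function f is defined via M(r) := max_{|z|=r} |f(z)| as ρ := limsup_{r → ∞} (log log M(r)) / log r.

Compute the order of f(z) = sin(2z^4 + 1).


Write sin(w) = (e^{iw} ± e^{−iw})/(2 or 2i), so |sin(w)| ≤ e^{|w|}. With w = 2z^4 + 1, |w| ≤ 2r^4 + 1 on |z|=r, giving M(r) ≤ e^{2r^4 + 1} and ρ ≤ 4. For the lower bound, choose z on |z|=r with 2z^4 purely imaginary of modulus 2r^4; then |sin(2z^4 + 1)| grows like e^{2r^4}/2, so ρ ≥ 4. Hence ρ = 4.
Therefore ρ = 4.

Order ρ = 4.


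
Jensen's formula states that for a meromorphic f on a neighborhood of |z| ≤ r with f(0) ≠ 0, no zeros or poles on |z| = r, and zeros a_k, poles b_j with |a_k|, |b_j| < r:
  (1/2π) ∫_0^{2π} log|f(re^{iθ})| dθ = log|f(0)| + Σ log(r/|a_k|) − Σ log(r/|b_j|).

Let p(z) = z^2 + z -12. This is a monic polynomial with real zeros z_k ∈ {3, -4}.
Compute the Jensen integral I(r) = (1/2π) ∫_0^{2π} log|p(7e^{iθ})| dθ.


Zeros: -4, 3; r = 7.
Inside |z| < r: -4, 3. Outside (|z| ≥ r): ∅.
p(0) = -12, so log|p(0)| = log(12) = 2.4849.
Apply Jensen: I(r) = log|p(0)| + Σ_k log(r/|z_k|), summed over zeros inside |z| < r.
  log(r/|z_k|) for z_k = 3: log(7/3) = 0.8473
  log(r/|z_k|) for z_k = -4: log(7/4) = 0.5596
Sum over inside zeros: 1.4069.
I(r) = log|p(0)| + (inside sum) = 2.4849 + 1.4069 = 3.8918.
Closed form (all zeros inside, monic): I(r) = n·log(r) = 2·log(7) = 3.8918. ✓

I(r) ≈ 3.8918.


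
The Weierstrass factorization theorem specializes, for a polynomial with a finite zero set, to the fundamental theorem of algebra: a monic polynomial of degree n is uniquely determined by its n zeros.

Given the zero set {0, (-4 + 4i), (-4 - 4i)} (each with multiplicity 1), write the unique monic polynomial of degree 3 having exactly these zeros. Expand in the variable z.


The polynomial is p(z) = ∏_{α ∈ S} (z − α), where S = {0, (-4 + 4i), (-4 - 4i)}.
Expanding the product yields: p(z) = z^3 + 8·z^2 + 32·z.
Note conjugate pairs combine to real quadratics: (z − (-4+4i))(z − (-4−4i)) = z² + 8z + 32.
The resulting polynomial has degree 3 and real coefficients as required.

p(z) = z^3 + 8·z^2 + 32·z.


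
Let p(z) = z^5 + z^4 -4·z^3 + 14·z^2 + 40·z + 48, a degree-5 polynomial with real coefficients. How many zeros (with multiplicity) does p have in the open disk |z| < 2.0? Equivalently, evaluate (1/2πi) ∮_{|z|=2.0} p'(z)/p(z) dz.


The zeros of p are: (-1 + 1i), (-1 - 1i), (2 + 2i), (2 - 2i), -3.
Their magnitudes are: 1.414, 1.414, 2.828, 2.828, 3.
Zeros with |z| < R = 2.0: (-1 + 1i), (-1 - 1i).
Count = 2.
By the argument principle, (1/2πi) ∮_{|z|=R} p'(z)/p(z) dz equals exactly this count.

Number of zeros inside |z| < 2.0: 2.


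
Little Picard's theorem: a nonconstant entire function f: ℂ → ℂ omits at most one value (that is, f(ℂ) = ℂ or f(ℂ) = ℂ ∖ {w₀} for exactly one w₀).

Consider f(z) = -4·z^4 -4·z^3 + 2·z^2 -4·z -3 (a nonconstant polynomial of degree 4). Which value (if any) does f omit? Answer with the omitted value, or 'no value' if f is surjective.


Little Picard bounds the complement of f(ℂ) to at most one point.
For every w ∈ ℂ, the equation p(z) − w = 0 is a nonconstant polynomial in z and hence has at least one root by the fundamental theorem of algebra. So p is surjective onto ℂ, omitting no value.

Omitted value: no value.


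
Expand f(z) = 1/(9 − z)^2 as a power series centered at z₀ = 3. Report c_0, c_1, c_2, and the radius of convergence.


Let w = z − z₀, so z = z₀ + w.
Then 9 − z = 9 − (z₀ + w) = (9 − z₀) − w = 6 − w.
f(z) = 1/(6 − w)^2 = (1/(6)^2) · (1 − w/(6))^{−2}.
By the binomial series (1−u)^{−2} = Σ_{n≥0} C(n+1, 1) u^n for |u|<1, with u = w/(6):
  c_n = C(n+1, 1) / (6)^(n+2).
  c_0 = 1/(6)^2 = 1/36.
  c_1 = 2/(6)^3 = 1/108.
  c_2 = 3/(6)^4 = 1/432.
The series is valid for |w/d| < 1, i.e. |z − z₀| < |d|.
Radius of convergence: R = |9 − z₀| = |6| = 6 (distance from z₀ to the singularity z = 9).

c_0 = 1/36, c_1 = 1/108, c_2 = 1/432; R = 6.


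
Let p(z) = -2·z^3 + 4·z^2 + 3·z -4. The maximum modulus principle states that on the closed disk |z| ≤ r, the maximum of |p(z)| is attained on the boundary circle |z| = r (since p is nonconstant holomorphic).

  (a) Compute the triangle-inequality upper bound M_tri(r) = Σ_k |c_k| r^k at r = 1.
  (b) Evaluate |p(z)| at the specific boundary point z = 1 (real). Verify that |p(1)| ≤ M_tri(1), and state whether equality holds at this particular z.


Coefficients: c_0 = -4, c_1 = 3, c_2 = 4, c_3 = -2. Radius r = 1.
Part (a). Triangle bound: M_tri(r) = Σ_k |c_k| r^k
  = |-4|·1^0 + |3|·1^1 + |4|·1^2 + |-2|·1^3
  = 4 + 3 + 4 + 2 = 13.
This bounds M(r) := max_{|z|=r} |p(z)| from above; equality holds iff all terms c_k z^k can be made to align in phase at a single z on |z|=r.
Part (b). At z = 1 (real, on the circle |z| = r):
  p(1) = (-4)·1^0 + (3)·1^1 + (4)·1^2 + (-2)·1^3 = 1.
  |p(1)| = 1.
Check: |p(1)| = 1 ≤ 13 = M_tri(1). ✓ Equality does not hold at z = 1 (the coefficients have mixed signs, so the terms do not all align in phase there).

M_tri(1) = 13; |p(1)| = 1; equality at z=1: no.


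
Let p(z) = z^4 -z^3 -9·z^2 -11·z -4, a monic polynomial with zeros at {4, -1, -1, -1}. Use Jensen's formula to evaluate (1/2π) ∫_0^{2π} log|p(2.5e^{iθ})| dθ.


Zeros: -1, -1, -1, 4; r = 2.5.
Inside |z| < r: -1, -1, -1. Outside (|z| ≥ r): 4.
p(0) = -4, so log|p(0)| = log(4) = 1.3863.
Apply Jensen: I(r) = log|p(0)| + Σ_k log(r/|z_k|), summed over zeros inside |z| < r.
  log(r/|z_k|) for z_k = -1: log(2.5/1) = 0.9163
  log(r/|z_k|) for z_k = -1: log(2.5/1) = 0.9163
  log(r/|z_k|) for z_k = -1: log(2.5/1) = 0.9163
  Outside zeros (4) contribute nothing to the Jensen sum.
Sum over inside zeros: 2.7489.
I(r) = log|p(0)| + (inside sum) = 1.3863 + 2.7489 = 4.1352.
Note: since some zeros are outside |z| ≤ r, the simplified n·log(r) form does NOT apply — only the inside zeros contribute.

I(r) ≈ 4.1352.


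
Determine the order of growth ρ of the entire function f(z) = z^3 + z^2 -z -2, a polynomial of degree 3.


|f(z)| ≤ Σ|c_k|·r^k = O(r^3) as r → ∞. Polynomial growth is O(e^{r^ε}) for every ε > 0 (since r^3/e^{r^ε} → 0), so ρ ≤ ε for all ε > 0, i.e. ρ = 0. Every nonconstant polynomial has order 0.
Therefore ρ = 0.

Order ρ = 0.


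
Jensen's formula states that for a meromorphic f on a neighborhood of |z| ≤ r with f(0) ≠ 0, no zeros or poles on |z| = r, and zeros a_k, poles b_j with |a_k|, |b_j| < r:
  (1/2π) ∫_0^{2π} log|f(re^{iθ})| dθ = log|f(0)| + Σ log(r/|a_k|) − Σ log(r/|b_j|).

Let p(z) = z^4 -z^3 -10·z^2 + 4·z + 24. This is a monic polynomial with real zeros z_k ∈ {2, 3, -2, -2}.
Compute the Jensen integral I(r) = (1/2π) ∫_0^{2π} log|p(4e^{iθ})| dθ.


Zeros: -2, -2, 2, 3; r = 4.
Inside |z| < r: -2, -2, 2, 3. Outside (|z| ≥ r): ∅.
p(0) = 24, so log|p(0)| = log(24) = 3.1781.
Apply Jensen: I(r) = log|p(0)| + Σ_k log(r/|z_k|), summed over zeros inside |z| < r.
  log(r/|z_k|) for z_k = 2: log(4/2) = 0.6931
  log(r/|z_k|) for z_k = 3: log(4/3) = 0.2877
  log(r/|z_k|) for z_k = -2: log(4/2) = 0.6931
  log(r/|z_k|) for z_k = -2: log(4/2) = 0.6931
Sum over inside zeros: 2.3671.
I(r) = log|p(0)| + (inside sum) = 3.1781 + 2.3671 = 5.5452.
Closed form (all zeros inside, monic): I(r) = n·log(r) = 4·log(4) = 5.5452. ✓

I(r) ≈ 5.5452.


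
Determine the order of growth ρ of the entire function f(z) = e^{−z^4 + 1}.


|e^{−z^4 + 1}| = e^{Re(-1·z^4) + 1} ≤ e^{1|z|^4 + 1} = e^{1r^4 + 1} on |z| = r, so ρ ≤ 4. Choosing z on |z|=r so that -1·z^4 is real positive (always possible by picking arg z appropriately) gives |f(z)| = e^{1r^4 + 1}, matching the bound. The additive constant 1 does not affect log log M(r) ~ 4·log r. Hence ρ = 4.
Therefore ρ = 4.

Order ρ = 4.


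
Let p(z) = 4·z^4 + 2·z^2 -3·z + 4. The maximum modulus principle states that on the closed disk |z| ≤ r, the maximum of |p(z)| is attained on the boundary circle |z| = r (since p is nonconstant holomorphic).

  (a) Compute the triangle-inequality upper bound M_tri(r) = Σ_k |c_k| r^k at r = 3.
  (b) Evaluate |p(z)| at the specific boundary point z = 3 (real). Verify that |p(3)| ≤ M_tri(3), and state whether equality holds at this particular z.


Coefficients: c_0 = 4, c_1 = -3, c_2 = 2, c_3 = 0, c_4 = 4. Radius r = 3.
Part (a). Triangle bound: M_tri(r) = Σ_k |c_k| r^k
  = |4|·3^0 + |-3|·3^1 + |2|·3^2 + |0|·3^3 + |4|·3^4
  = 4 + 9 + 18 + 0 + 324 = 355.
This bounds M(r) := max_{|z|=r} |p(z)| from above; equality holds iff all terms c_k z^k can be made to align in phase at a single z on |z|=r.
Part (b). At z = 3 (real, on the circle |z| = r):
  p(3) = (4)·3^0 + (-3)·3^1 + (2)·3^2 + (0)·3^3 + (4)·3^4 = 337.
  |p(3)| = 337.
Check: |p(3)| = 337 ≤ 355 = M_tri(3). ✓ Equality does not hold at z = 3 (the coefficients have mixed signs, so the terms do not all align in phase there).

M_tri(3) = 355; |p(3)| = 337; equality at z=3: no.
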